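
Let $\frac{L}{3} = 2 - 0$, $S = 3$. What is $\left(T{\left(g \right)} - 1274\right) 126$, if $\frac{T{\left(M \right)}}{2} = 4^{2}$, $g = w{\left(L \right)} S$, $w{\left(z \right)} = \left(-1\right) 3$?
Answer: $-156492$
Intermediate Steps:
$L = 6$ ($L = 3 \left(2 - 0\right) = 3 \left(2 + 0\right) = 3 \cdot 2 = 6$)
$w{\left(z \right)} = -3$
$g = -9$ ($g = \left(-3\right) 3 = -9$)
$T{\left(M \right)} = 32$ ($T{\left(M \right)} = 2 \cdot 4^{2} = 2 \cdot 16 = 32$)
$\left(T{\left(g \right)} - 1274\right) 126 = \left(32 - 1274\right) 126 = \left(-1242\right) 126 = -156492$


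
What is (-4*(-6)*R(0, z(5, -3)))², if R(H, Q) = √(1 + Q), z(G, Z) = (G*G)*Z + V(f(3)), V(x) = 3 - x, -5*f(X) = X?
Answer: -202752/5 ≈ -40550.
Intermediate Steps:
f(X) = -X/5
z(G, Z) = 18/5 + Z*G² (z(G, Z) = (G*G)*Z + (3 - (-1)*3/5) = G²*Z + (3 - 1*(-⅗)) = Z*G² + (3 + ⅗) = Z*G² + 18/5 = 18/5 + Z*G²)
(-4*(-6)*R(0, z(5, -3)))² = (-4*(-6)*√(1 + (18/5 - 3*5²)))² = (-(-24)*√(1 + (18/5 - 3*25)))² = (-(-24)*√(1 + (18/5 - 75)))² = (-(-24)*√(1 - 357/5))² = (-(-24)*√(-352/5))² = (-(-24)*4*I*√110/5)² = (-(-96)*I*√110/5)² = (96*I*√110/5)² = -202752/5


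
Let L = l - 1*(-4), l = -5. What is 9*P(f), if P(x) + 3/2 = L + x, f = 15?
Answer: 225/2 ≈ 112.50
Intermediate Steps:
L = -1 (L = -5 - 1*(-4) = -5 + 4 = -1)
P(x) = -5/2 + x (P(x) = -3/2 + (-1 + x) = -5/2 + x)
9*P(f) = 9*(-5/2 + 15) = 9*(25/2) = 225/2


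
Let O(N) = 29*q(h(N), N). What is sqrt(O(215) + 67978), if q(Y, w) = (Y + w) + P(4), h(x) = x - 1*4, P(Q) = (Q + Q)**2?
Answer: 6*sqrt(2283) ≈ 286.68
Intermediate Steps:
P(Q) = 4*Q**2 (P(Q) = (2*Q)**2 = 4*Q**2)
h(x) = -4 + x (h(x) = x - 4 = -4 + x)
q(Y, w) = 64 + Y + w (q(Y, w) = (Y + w) + 4*4**2 = (Y + w) + 4*16 = (Y + w) + 64 = 64 + Y + w)
O(N) = 1740 + 58*N (O(N) = 29*(64 + (-4 + N) + N) = 29*(60 + 2*N) = 1740 + 58*N)
sqrt(O(215) + 67978) = sqrt((1740 + 58*215) + 67978) = sqrt((1740 + 12470) + 67978) = sqrt(14210 + 67978) = sqrt(82188) = 6*sqrt(2283)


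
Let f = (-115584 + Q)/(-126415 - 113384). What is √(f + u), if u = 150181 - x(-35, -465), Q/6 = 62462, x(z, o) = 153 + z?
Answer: √958788292381339/79933 ≈ 387.38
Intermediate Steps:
Q = 374772 (Q = 6*62462 = 374772)
u = 150063 (u = 150181 - (153 - 35) = 150181 - 1*118 = 150181 - 118 = 150063)
f = -86396/79933 (f = (-115584 + 374772)/(-126415 - 113384) = 259188/(-239799) = 259188*(-1/239799) = -86396/79933 ≈ -1.0809)
√(f + u) = √(-86396/79933 + 150063) = √(11994899383/79933) = √958788292381339/79933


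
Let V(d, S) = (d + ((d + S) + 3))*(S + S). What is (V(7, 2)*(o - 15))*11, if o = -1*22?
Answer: -30932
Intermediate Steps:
V(d, S) = 2*S*(3 + S + 2*d) (V(d, S) = (d + ((S + d) + 3))*(2*S) = (d + (3 + S + d))*(2*S) = (3 + S + 2*d)*(2*S) = 2*S*(3 + S + 2*d))
o = -22
(V(7, 2)*(o - 15))*11 = ((2*2*(3 + 2 + 2*7))*(-22 - 15))*11 = ((2*2*(3 + 2 + 14))*(-37))*11 = ((2*2*19)*(-37))*11 = (76*(-37))*11 = -2812*11 = -30932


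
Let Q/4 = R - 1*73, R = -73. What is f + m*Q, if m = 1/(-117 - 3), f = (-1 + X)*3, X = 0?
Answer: 28/15 ≈ 1.8667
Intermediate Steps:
f = -3 (f = (-1 + 0)*3 = -1*3 = -3)
m = -1/120 (m = 1/(-120) = -1/120 ≈ -0.0083333)
Q = -584 (Q = 4*(-73 - 1*73) = 4*(-73 - 73) = 4*(-146) = -584)
f + m*Q = -3 - 1/120*(-584) = -3 + 73/15 = 28/15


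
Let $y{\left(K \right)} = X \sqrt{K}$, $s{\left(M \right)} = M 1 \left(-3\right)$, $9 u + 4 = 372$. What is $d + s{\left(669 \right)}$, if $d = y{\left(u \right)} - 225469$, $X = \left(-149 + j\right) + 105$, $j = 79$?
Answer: $-227476 + \frac{140 \sqrt{23}}{3} \approx -2.2725 \cdot 10^{5}$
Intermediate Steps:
$u = \frac{368}{9}$ ($u = - \frac{4}{9} + \frac{1}{9} \cdot 372 = - \frac{4}{9} + \frac{124}{3} = \frac{368}{9} \approx 40.889$)
$X = 35$ ($X = \left(-149 + 79\right) + 105 = -70 + 105 = 35$)
$s{\left(M \right)} = - 3 M$ ($s{\left(M \right)} = M \left(-3\right) = - 3 M$)
$y{\left(K \right)} = 35 \sqrt{K}$
$d = -225469 + \frac{140 \sqrt{23}}{3}$ ($d = 35 \sqrt{\frac{368}{9}} - 225469 = 35 \frac{4 \sqrt{23}}{3} - 225469 = \frac{140 \sqrt{23}}{3} - 225469 = -225469 + \frac{140 \sqrt{23}}{3} \approx -2.2525 \cdot 10^{5}$)
$d + s{\left(669 \right)} = \left(-225469 + \frac{140 \sqrt{23}}{3}\right) - 2007 = -227476 + \frac{140 \sqrt{23}}{3}$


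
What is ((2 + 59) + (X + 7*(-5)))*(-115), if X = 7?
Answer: -3795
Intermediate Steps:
((2 + 59) + (X + 7*(-5)))*(-115) = ((2 + 59) + (7 + 7*(-5)))*(-115) = (61 + (7 - 35))*(-115) = (61 - 28)*(-115) = 33*(-115) = -3795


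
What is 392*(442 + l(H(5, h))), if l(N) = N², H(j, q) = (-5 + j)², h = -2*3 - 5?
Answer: 173264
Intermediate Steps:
h = -11 (h = -6 - 5 = -11)
392*(442 + l(H(5, h))) = 392*(442 + ((-5 + 5)²)²) = 392*(442 + (0²)²) = 392*(442 + 0²) = 392*(442 + 0) = 392*442 = 173264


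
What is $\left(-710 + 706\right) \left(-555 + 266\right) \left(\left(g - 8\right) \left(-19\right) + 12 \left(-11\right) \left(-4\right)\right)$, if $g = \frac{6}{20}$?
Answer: $\frac{3897454}{5} \approx 7.7949 \cdot 10^{5}$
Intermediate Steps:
$g = \frac{3}{10}$ ($g = 6 \cdot \frac{1}{20} = \frac{3}{10} \approx 0.3$)
$\left(-710 + 706\right) \left(-555 + 266\right) \left(\left(g - 8\right) \left(-19\right) + 12 \left(-11\right) \left(-4\right)\right) = \left(-710 + 706\right) \left(-555 + 266\right) \left(\left(\frac{3}{10} - 8\right) \left(-19\right) + 12 \left(-11\right) \left(-4\right)\right) = \left(-4\right) \left(-289\right) \left(\left(- \frac{77}{10}\right) \left(-19\right) - -528\right) = 1156 \left(\frac{1463}{10} + 528\right) = 1156 \cdot \frac{6743}{10} = \frac{3897454}{5}$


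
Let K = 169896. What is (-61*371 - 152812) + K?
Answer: -5547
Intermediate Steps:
(-61*371 - 152812) + K = (-61*371 - 152812) + 169896 = (-22631 - 152812) + 169896 = -175443 + 169896 = -5547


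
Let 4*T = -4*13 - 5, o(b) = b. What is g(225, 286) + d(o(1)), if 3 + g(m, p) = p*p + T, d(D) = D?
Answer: 327119/4 ≈ 81780.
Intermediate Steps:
T = -57/4 (T = (-4*13 - 5)/4 = (-52 - 5)/4 = (1/4)*(-57) = -57/4 ≈ -14.250)
g(m, p) = -69/4 + p**2 (g(m, p) = -3 + (p*p - 57/4) = -3 + (p**2 - 57/4) = -3 + (-57/4 + p**2) = -69/4 + p**2)
g(225, 286) + d(o(1)) = (-69/4 + 286**2) + 1 = (-69/4 + 81796) + 1 = 327115/4 + 1 = 327119/4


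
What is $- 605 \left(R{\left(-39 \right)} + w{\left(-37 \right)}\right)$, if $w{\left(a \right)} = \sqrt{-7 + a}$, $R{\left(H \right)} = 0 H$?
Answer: $- 1210 i \sqrt{11} \approx - 4013.1 i$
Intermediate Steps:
$R{\left(H \right)} = 0$
$- 605 \left(R{\left(-39 \right)} + w{\left(-37 \right)}\right) = - 605 \left(0 + \sqrt{-7 - 37}\right) = - 605 \left(0 + \sqrt{-44}\right) = - 605 \left(0 + 2 i \sqrt{11}\right) = - 605 \cdot 2 i \sqrt{11} = - 1210 i \sqrt{11}$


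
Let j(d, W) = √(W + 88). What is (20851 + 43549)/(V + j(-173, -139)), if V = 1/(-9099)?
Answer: -146493900/1055595463 - 1332947996100*I*√51/1055595463 ≈ -0.13878 - 9017.8*I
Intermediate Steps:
V = -1/9099 ≈ -0.00010990
j(d, W) = √(88 + W)
(20851 + 43549)/(V + j(-173, -139)) = (20851 + 43549)/(-1/9099 + √(88 - 139)) = 64400/(-1/9099 + √(-51)) = 64400/(-1/9099 + I*√51)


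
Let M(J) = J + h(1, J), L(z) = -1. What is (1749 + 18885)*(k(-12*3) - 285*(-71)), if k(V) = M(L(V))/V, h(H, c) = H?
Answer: 417528990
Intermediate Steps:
M(J) = 1 + J (M(J) = J + 1 = 1 + J)
k(V) = 0 (k(V) = (1 - 1)/V = 0/V = 0)
(1749 + 18885)*(k(-12*3) - 285*(-71)) = (1749 + 18885)*(0 - 285*(-71)) = 20634*(0 + 20235) = 20634*20235 = 417528990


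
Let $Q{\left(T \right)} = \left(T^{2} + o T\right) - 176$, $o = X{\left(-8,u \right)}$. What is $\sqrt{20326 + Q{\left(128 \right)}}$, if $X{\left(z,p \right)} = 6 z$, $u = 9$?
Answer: $\sqrt{30390} \approx 174.33$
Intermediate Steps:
$o = -48$ ($o = 6 \left(-8\right) = -48$)
$Q{\left(T \right)} = -176 + T^{2} - 48 T$ ($Q{\left(T \right)} = \left(T^{2} - 48 T\right) - 176 = -176 + T^{2} - 48 T$)
$\sqrt{20326 + Q{\left(128 \right)}} = \sqrt{20326 - \left(6320 - 16384\right)} = \sqrt{20326 - -10064} = \sqrt{20326 + 10064} = \sqrt{30390}$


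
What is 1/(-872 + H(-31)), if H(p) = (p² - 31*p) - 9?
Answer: 1/1041 ≈ 0.00096061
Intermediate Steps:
H(p) = -9 + p² - 31*p
1/(-872 + H(-31)) = 1/(-872 + (-9 + (-31)² - 31*(-31))) = 1/(-872 + (-9 + 961 + 961)) = 1/(-872 + 1913) = 1/1041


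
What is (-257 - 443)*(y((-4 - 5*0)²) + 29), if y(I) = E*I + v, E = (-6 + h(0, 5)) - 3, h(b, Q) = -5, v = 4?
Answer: 133700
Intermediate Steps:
E = -14 (E = (-6 - 5) - 3 = -11 - 3 = -14)
y(I) = 4 - 14*I (y(I) = -14*I + 4 = 4 - 14*I)
(-257 - 443)*(y((-4 - 5*0)²) + 29) = (-257 - 443)*((4 - 14*(-4 - 5*0)²) + 29) = -700*((4 - 14*(-4 + 0)²) + 29) = -700*((4 - 14*(-4)²) + 29) = -700*((4 - 14*16) + 29) = -700*((4 - 224) + 29) = -700*(-220 + 29) = -700*(-191) = 133700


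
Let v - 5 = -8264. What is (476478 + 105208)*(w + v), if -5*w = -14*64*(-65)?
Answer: -11579623202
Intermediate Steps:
v = -8259 (v = 5 - 8264 = -8259)
w = -11648 (w = -(-14*64)*(-65)/5 = -(-896)*(-65)/5 = -1/5*58240 = -11648)
(476478 + 105208)*(w + v) = (476478 + 105208)*(-11648 - 8259) = 581686*(-19907) = -11579623202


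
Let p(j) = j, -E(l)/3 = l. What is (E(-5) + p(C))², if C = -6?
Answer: 81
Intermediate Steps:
E(l) = -3*l
(E(-5) + p(C))² = (-3*(-5) - 6)² = (15 - 6)² = 9² = 81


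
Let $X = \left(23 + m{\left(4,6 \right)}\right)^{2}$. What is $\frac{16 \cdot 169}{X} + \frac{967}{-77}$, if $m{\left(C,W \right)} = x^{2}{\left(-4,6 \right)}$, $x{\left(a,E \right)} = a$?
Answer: $- \frac{7471}{693} \approx -10.781$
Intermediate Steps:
$m{\left(C,W \right)} = 16$ ($m{\left(C,W \right)} = \left(-4\right)^{2} = 16$)
$X = 1521$ ($X = \left(23 + 16\right)^{2} = 39^{2} = 1521$)
$\frac{16 \cdot 169}{X} + \frac{967}{-77} = \frac{16 \cdot 169}{1521} + \frac{967}{-77} = 2704 \cdot \frac{1}{1521} + 967 \left(- \frac{1}{77}\right) = \frac{16}{9} - \frac{967}{77} = - \frac{7471}{693}$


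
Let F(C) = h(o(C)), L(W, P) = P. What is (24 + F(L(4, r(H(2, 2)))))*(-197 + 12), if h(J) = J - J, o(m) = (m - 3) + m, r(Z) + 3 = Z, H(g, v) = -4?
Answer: -4440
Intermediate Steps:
r(Z) = -3 + Z
o(m) = -3 + 2*m (o(m) = (-3 + m) + m = -3 + 2*m)
h(J) = 0
F(C) = 0
(24 + F(L(4, r(H(2, 2)))))*(-197 + 12) = (24 + 0)*(-197 + 12) = 24*(-185) = -4440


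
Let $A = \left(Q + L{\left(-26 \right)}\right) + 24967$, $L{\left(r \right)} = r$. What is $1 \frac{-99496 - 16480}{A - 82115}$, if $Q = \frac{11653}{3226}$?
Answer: $\frac{374138576}{184431671} \approx 2.0286$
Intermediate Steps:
$Q = \frac{11653}{3226}$ ($Q = 11653 \cdot \frac{1}{3226} = \frac{11653}{3226} \approx 3.6122$)
$A = \frac{80471319}{3226}$ ($A = \left(\frac{11653}{3226} - 26\right) + 24967 = - \frac{72223}{3226} + 24967 = \frac{80471319}{3226} \approx 24945.0$)
$1 \frac{-99496 - 16480}{A - 82115} = 1 \frac{-99496 - 16480}{\frac{80471319}{3226} - 82115} = 1 \left(- \frac{115976}{- \frac{184431671}{3226}}\right) = 1 \left(\left(-115976\right) \left(- \frac{3226}{184431671}\right)\right) = 1 \cdot \frac{374138576}{184431671} = \frac{374138576}{184431671}$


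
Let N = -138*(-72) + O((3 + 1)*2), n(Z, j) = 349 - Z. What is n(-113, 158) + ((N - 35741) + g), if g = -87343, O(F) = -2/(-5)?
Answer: -563428/5 ≈ -1.1269e+5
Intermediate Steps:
O(F) = ⅖ (O(F) = -2*(-⅕) = ⅖)
N = 49682/5 (N = -138*(-72) + ⅖ = 9936 + ⅖ = 49682/5 ≈ 9936.4)
n(-113, 158) + ((N - 35741) + g) = (349 - 1*(-113)) + ((49682/5 - 35741) - 87343) = (349 + 113) + (-129023/5 - 87343) = 462 - 565738/5 = -563428/5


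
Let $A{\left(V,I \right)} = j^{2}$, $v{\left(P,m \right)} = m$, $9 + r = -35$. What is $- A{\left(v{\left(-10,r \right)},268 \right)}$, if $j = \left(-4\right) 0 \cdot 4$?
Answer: $0$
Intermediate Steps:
$r = -44$ ($r = -9 - 35 = -44$)
$j = 0$ ($j = 0 \cdot 4 = 0$)
$A{\left(V,I \right)} = 0$ ($A{\left(V,I \right)} = 0^{2} = 0$)
$- A{\left(v{\left(-10,r \right)},268 \right)} = \left(-1\right) 0 = 0$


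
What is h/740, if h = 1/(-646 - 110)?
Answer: -1/559440 ≈ -1.7875e-6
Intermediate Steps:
h = -1/756 (h = 1/(-756) = -1/756 ≈ -0.0013228)
h/740 = -1/756/740 = -1/756*1/740 = -1/559440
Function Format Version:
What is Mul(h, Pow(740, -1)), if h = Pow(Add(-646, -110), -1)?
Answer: Rational(-1, 559440) ≈ -1.7875e-6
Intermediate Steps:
h = Rational(-1, 756) (h = Pow(-756, -1) = Rational(-1, 756) ≈ -0.0013228)
Mul(h, Pow(740, -1)) = Mul(Rational(-1, 756), Pow(740, -1)) = Mul(Rational(-1, 756), Rational(1, 740)) = Rational(-1, 559440)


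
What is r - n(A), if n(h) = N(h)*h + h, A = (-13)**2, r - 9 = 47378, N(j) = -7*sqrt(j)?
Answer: 62597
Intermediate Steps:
r = 47387 (r = 9 + 47378 = 47387)
A = 169
n(h) = h - 7*h**(3/2) (n(h) = (-7*sqrt(h))*h + h = -7*h**(3/2) + h = h - 7*h**(3/2))
r - n(A) = 47387 - (169 - 7*169**(3/2)) = 47387 - (169 - 7*2197) = 47387 - (169 - 15379) = 47387 - 1*(-15210) = 47387 + 15210 = 62597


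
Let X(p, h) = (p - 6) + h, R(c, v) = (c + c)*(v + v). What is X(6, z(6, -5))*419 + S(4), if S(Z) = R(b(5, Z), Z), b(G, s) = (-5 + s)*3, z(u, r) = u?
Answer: 2466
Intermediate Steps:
b(G, s) = -15 + 3*s
R(c, v) = 4*c*v (R(c, v) = (2*c)*(2*v) = 4*c*v)
S(Z) = 4*Z*(-15 + 3*Z) (S(Z) = 4*(-15 + 3*Z)*Z = 4*Z*(-15 + 3*Z))
X(p, h) = -6 + h + p (X(p, h) = (-6 + p) + h = -6 + h + p)
X(6, z(6, -5))*419 + S(4) = (-6 + 6 + 6)*419 + 12*4*(-5 + 4) = 6*419 + 12*4*(-1) = 2514 - 48 = 2466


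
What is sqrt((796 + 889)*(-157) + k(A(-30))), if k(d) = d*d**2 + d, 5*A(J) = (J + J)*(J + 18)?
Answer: sqrt(2721583) ≈ 1649.7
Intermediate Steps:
A(J) = 2*J*(18 + J)/5 (A(J) = ((J + J)*(J + 18))/5 = ((2*J)*(18 + J))/5 = (2*J*(18 + J))/5 = 2*J*(18 + J)/5)
k(d) = d + d**3 (k(d) = d**3 + d = d + d**3)
sqrt((796 + 889)*(-157) + k(A(-30))) = sqrt((796 + 889)*(-157) + ((2/5)*(-30)*(18 - 30) + ((2/5)*(-30)*(18 - 30))**3)) = sqrt(1685*(-157) + ((2/5)*(-30)*(-12) + ((2/5)*(-30)*(-12))**3)) = sqrt(-264545 + (144 + 144**3)) = sqrt(-264545 + (144 + 2985984)) = sqrt(-264545 + 2986128) = sqrt(2721583)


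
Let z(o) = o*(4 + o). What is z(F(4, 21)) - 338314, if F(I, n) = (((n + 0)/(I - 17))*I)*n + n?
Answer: -55029517/169 ≈ -3.2562e+5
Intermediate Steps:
F(I, n) = n + I*n²/(-17 + I) (F(I, n) = ((n/(-17 + I))*I)*n + n = (I*n/(-17 + I))*n + n = I*n²/(-17 + I) + n = n + I*n²/(-17 + I))
z(F(4, 21)) - 338314 = (21*(-17 + 4 + 4*21)/(-17 + 4))*(4 + 21*(-17 + 4 + 4*21)/(-17 + 4)) - 338314 = (21*(-17 + 4 + 84)/(-13))*(4 + 21*(-17 + 4 + 84)/(-13)) - 338314 = (21*(-1/13)*71)*(4 + 21*(-1/13)*71) - 338314 = -1491*(4 - 1491/13)/13 - 338314 = -1491/13*(-1439/13) - 338314 = 2145549/169 - 338314 = -55029517/169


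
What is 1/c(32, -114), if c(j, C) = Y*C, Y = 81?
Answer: -1/9234 ≈ -0.00010830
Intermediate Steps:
c(j, C) = 81*C
1/c(32, -114) = 1/(81*(-114)) = 1/(-9234) = -1/9234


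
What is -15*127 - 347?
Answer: -2252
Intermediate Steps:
-15*127 - 347 = -1905 - 347 = -2252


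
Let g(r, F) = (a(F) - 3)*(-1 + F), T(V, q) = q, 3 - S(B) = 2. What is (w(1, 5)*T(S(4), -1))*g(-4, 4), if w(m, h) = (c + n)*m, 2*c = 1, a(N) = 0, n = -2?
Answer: -27/2 ≈ -13.500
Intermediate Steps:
S(B) = 1 (S(B) = 3 - 1*2 = 3 - 2 = 1)
c = 1/2 (c = (1/2)*1 = 1/2 ≈ 0.50000)
g(r, F) = 3 - 3*F (g(r, F) = (0 - 3)*(-1 + F) = -3*(-1 + F) = 3 - 3*F)
w(m, h) = -3*m/2 (w(m, h) = (1/2 - 2)*m = -3*m/2)
(w(1, 5)*T(S(4), -1))*g(-4, 4) = (-3/2*1*(-1))*(3 - 3*4) = (-3/2*(-1))*(3 - 12) = (3/2)*(-9) = -27/2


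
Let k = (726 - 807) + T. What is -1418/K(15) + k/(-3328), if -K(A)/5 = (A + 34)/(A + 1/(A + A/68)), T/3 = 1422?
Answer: 72523777297/843897600 ≈ 85.939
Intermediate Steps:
T = 4266 (T = 3*1422 = 4266)
K(A) = -5*(34 + A)/(A + 68/(69*A)) (K(A) = -5*(A + 34)/(A + 1/(A + A/68)) = -5*(34 + A)/(A + 1/(A + A*(1/68))) = -5*(34 + A)/(A + 1/(A + A/68)) = -5*(34 + A)/(A + 1/(69*A/68)) = -5*(34 + A)/(A + 68/(69*A)))
k = 4185 (k = (726 - 807) + 4266 = -81 + 4266 = 4185)
-1418/K(15) + k/(-3328) = -1418*(-(68 + 69*15²)/(5175*(34 + 15))) + 4185/(-3328) = -1418/((-345*15*49/(68 + 69*225))) + 4185*(-1/3328) = -1418/((-345*15*49/(68 + 15525))) - 4185/3328 = -1418/((-345*15*49/15593)) - 4185/3328 = -1418/((-345*15*1/15593*49)) - 4185/3328 = -1418/(-253575/15593) - 4185/3328 = -1418*(-15593/253575) - 4185/3328 = 22110874/253575 - 4185/3328 = 72523777297/843897600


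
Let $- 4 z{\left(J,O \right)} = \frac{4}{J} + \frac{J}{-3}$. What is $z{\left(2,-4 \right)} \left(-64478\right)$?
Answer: $\frac{64478}{3} \approx 21493.0$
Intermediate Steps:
$z{\left(J,O \right)} = - \frac{1}{J} + \frac{J}{12}$ ($z{\left(J,O \right)} = - \frac{\frac{4}{J} + \frac{J}{-3}}{4} = - \frac{\frac{4}{J} + J \left(- \frac{1}{3}\right)}{4} = - \frac{\frac{4}{J} - \frac{J}{3}}{4} = - \frac{1}{J} + \frac{J}{12}$)
$z{\left(2,-4 \right)} \left(-64478\right) = \left(- \frac{1}{2} + \frac{1}{12} \cdot 2\right) \left(-64478\right) = \left(\left(-1\right) \frac{1}{2} + \frac{1}{6}\right) \left(-64478\right) = \left(- \frac{1}{2} + \frac{1}{6}\right) \left(-64478\right) = \left(- \frac{1}{3}\right) \left(-64478\right) = \frac{64478}{3}$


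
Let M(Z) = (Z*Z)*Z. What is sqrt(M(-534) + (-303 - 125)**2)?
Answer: 14*I*sqrt(775970) ≈ 12332.0*I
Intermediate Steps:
M(Z) = Z**3 (M(Z) = Z**2*Z = Z**3)
sqrt(M(-534) + (-303 - 125)**2) = sqrt((-534)**3 + (-303 - 125)**2) = sqrt(-152273304 + (-428)**2) = sqrt(-152273304 + 183184) = sqrt(-152090120) = 14*I*sqrt(775970)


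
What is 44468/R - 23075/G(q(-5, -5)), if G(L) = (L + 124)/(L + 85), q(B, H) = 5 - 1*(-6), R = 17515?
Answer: -2586214988/157635 ≈ -16406.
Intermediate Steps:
q(B, H) = 11 (q(B, H) = 5 + 6 = 11)
G(L) = (124 + L)/(85 + L)
44468/R - 23075/G(q(-5, -5)) = 44468/17515 - 23075*(85 + 11)/(124 + 11) = 44468*(1/17515) - 23075/(135/96) = 44468/17515 - 23075/((1/96)*135) = 44468/17515 - 23075/45/32 = 44468/17515 - 23075*32/45 = 44468/17515 - 147680/9 = -2586214988/157635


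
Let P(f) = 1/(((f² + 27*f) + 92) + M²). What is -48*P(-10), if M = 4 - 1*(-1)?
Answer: 48/53 ≈ 0.90566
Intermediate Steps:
M = 5 (M = 4 + 1 = 5)
P(f) = 1/(117 + f² + 27*f) (P(f) = 1/(((f² + 27*f) + 92) + 5²) = 1/((92 + f² + 27*f) + 25) = 1/(117 + f² + 27*f))
-48*P(-10) = -48/(117 + (-10)² + 27*(-10)) = -48/(117 + 100 - 270) = -48/(-53) = -48*(-1/53) = 48/53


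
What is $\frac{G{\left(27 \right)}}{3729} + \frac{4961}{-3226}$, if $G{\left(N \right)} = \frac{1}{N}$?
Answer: $- \frac{499485137}{324803358} \approx -1.5378$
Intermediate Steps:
$\frac{G{\left(27 \right)}}{3729} + \frac{4961}{-3226} = \frac{1}{27 \cdot 3729} + \frac{4961}{-3226} = \frac{1}{27} \cdot \frac{1}{3729} + 4961 \left(- \frac{1}{3226}\right) = \frac{1}{100683} - \frac{4961}{3226} = - \frac{499485137}{324803358}$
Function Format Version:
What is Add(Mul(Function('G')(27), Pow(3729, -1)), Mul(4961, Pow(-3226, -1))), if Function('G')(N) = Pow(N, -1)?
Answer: Rational(-499485137, 324803358) ≈ -1.5378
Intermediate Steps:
Add(Mul(Function('G')(27), Pow(3729, -1)), Mul(4961, Pow(-3226, -1))) = Add(Mul(Pow(27, -1), Pow(3729, -1)), Mul(4961, Pow(-3226, -1))) = Add(Mul(Rational(1, 27), Rational(1, 3729)), Mul(4961, Rational(-1, 3226))) = Add(Rational(1, 100683), Rational(-4961, 3226)) = Rational(-499485137, 324803358)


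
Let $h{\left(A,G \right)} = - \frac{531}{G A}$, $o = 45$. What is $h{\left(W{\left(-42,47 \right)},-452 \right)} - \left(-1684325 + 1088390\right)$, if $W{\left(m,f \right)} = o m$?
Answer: $\frac{56566150141}{94920} \approx 5.9594 \cdot 10^{5}$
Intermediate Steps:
$W{\left(m,f \right)} = 45 m$
$h{\left(A,G \right)} = - \frac{531}{A G}$
$h{\left(W{\left(-42,47 \right)},-452 \right)} - \left(-1684325 + 1088390\right) = - \frac{531}{45 \left(-42\right) \left(-452\right)} - \left(-1684325 + 1088390\right) = \left(-531\right) \frac{1}{-1890} \left(- \frac{1}{452}\right) - -595935 = \left(-531\right) \left(- \frac{1}{1890}\right) \left(- \frac{1}{452}\right) + 595935 = - \frac{59}{94920} + 595935 = \frac{56566150141}{94920}$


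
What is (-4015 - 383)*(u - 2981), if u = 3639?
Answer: -2893884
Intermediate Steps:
(-4015 - 383)*(u - 2981) = (-4015 - 383)*(3639 - 2981) = -4398*658 = -2893884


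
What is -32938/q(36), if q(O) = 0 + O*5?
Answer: -16469/90 ≈ -182.99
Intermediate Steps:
q(O) = 5*O (q(O) = 0 + 5*O = 5*O)
-32938/q(36) = -32938/(5*36) = -32938/180 = -32938*1/180 = -16469/90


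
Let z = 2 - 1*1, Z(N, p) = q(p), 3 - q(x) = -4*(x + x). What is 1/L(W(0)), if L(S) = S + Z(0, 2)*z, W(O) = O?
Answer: 1/19 ≈ 0.052632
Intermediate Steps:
q(x) = 3 + 8*x (q(x) = 3 - (-4)*(x + x) = 3 - (-4)*2*x = 3 - (-8)*x = 3 + 8*x)
Z(N, p) = 3 + 8*p
z = 1 (z = 2 - 1 = 1)
L(S) = 19 + S (L(S) = S + (3 + 8*2)*1 = S + (3 + 16)*1 = S + 19*1 = S + 19 = 19 + S)
1/L(W(0)) = 1/(19 + 0) = 1/19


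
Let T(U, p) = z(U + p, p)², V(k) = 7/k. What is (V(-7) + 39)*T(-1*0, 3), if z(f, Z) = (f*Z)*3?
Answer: 27702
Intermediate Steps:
z(f, Z) = 3*Z*f (z(f, Z) = (Z*f)*3 = 3*Z*f)
T(U, p) = 9*p²*(U + p)² (T(U, p) = (3*p*(U + p))² = 9*p²*(U + p)²)
(V(-7) + 39)*T(-1*0, 3) = (7/(-7) + 39)*(9*3²*(-1*0 + 3)²) = (7*(-⅐) + 39)*(9*9*(0 + 3)²) = (-1 + 39)*(9*9*3²) = 38*(9*9*9) = 38*729 = 27702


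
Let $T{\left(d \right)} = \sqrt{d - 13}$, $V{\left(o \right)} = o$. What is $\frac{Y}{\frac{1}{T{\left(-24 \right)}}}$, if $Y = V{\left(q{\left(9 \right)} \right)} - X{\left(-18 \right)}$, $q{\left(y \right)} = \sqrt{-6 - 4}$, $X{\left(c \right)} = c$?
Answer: $- \sqrt{370} + 18 i \sqrt{37} \approx -19.235 + 109.49 i$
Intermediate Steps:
$q{\left(y \right)} = i \sqrt{10}$ ($q{\left(y \right)} = \sqrt{-10} = i \sqrt{10}$)
$T{\left(d \right)} = \sqrt{-13 + d}$
$Y = 18 + i \sqrt{10}$ ($Y = i \sqrt{10} - -18 = i \sqrt{10} + 18 = 18 + i \sqrt{10} \approx 18.0 + 3.1623 i$)
$\frac{Y}{\frac{1}{T{\left(-24 \right)}}} = \frac{18 + i \sqrt{10}}{\frac{1}{\sqrt{-13 - 24}}} = \frac{18 + i \sqrt{10}}{\frac{1}{\sqrt{-37}}} = \frac{18 + i \sqrt{10}}{\frac{1}{i \sqrt{37}}} = \frac{18 + i \sqrt{10}}{\left(- \frac{1}{37}\right) i \sqrt{37}} = \left(18 + i \sqrt{10}\right) i \sqrt{37} = i \sqrt{37} \left(18 + i \sqrt{10}\right)$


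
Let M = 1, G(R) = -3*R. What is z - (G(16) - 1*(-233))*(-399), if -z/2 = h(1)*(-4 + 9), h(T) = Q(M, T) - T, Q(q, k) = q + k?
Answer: 73805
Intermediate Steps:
Q(q, k) = k + q
h(T) = 1 (h(T) = (T + 1) - T = (1 + T) - T = 1)
z = -10 (z = -2*(-4 + 9) = -2*5 = -10)
z - (G(16) - 1*(-233))*(-399) = -10 - (-3*16 - 1*(-233))*(-399) = -10 - (-48 + 233)*(-399) = -10 - 1*185*(-399) = -10 - 185*(-399) = -10 + 73815 = 73805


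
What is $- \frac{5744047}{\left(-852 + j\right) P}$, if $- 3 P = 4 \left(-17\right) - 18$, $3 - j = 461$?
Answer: $\frac{17232141}{112660} \approx 152.96$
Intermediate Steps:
$j = -458$ ($j = 3 - 461 = -458$)
$P = \frac{86}{3}$ ($P = - \frac{4 \left(-17\right) - 18}{3} = - \frac{-68 - 18}{3} = \left(- \frac{1}{3}\right) \left(-86\right) = \frac{86}{3} \approx 28.667$)
$- \frac{5744047}{\left(-852 + j\right) P} = - \frac{5744047}{\left(-852 - 458\right) \frac{86}{3}} = - \frac{5744047}{\left(-1310\right) \frac{86}{3}} = - \frac{5744047}{- \frac{112660}{3}} = \left(-5744047\right) \left(- \frac{3}{112660}\right) = \frac{17232141}{112660}$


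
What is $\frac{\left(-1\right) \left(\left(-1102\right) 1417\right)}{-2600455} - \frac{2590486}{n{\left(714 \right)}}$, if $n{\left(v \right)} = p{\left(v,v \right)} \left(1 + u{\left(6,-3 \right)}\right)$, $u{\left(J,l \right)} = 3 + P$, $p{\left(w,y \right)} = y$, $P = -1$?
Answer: $- \frac{259222579883}{214237485} \approx -1210.0$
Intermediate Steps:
$u{\left(J,l \right)} = 2$ ($u{\left(J,l \right)} = 3 - 1 = 2$)
$n{\left(v \right)} = 3 v$ ($n{\left(v \right)} = v \left(1 + 2\right) = v 3 = 3 v$)
$\frac{\left(-1\right) \left(\left(-1102\right) 1417\right)}{-2600455} - \frac{2590486}{n{\left(714 \right)}} = \frac{\left(-1\right) \left(\left(-1102\right) 1417\right)}{-2600455} - \frac{2590486}{3 \cdot 714} = \left(-1\right) \left(-1561534\right) \left(- \frac{1}{2600455}\right) - \frac{2590486}{2142} = 1561534 \left(- \frac{1}{2600455}\right) - \frac{1295243}{1071} = - \frac{120118}{200035} - \frac{1295243}{1071} = - \frac{259222579883}{214237485}$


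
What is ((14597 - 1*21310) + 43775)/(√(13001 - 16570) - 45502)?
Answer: -187377236/230048397 - 4118*I*√3569/230048397 ≈ -0.81451 - 0.0010694*I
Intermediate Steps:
((14597 - 1*21310) + 43775)/(√(13001 - 16570) - 45502) = ((14597 - 21310) + 43775)/(√(-3569) - 45502) = (-6713 + 43775)/(I*√3569 - 45502) = 37062/(-45502 + I*√3569)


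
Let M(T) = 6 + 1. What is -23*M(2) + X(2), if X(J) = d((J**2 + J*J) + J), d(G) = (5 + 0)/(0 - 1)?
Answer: -166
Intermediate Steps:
M(T) = 7
d(G) = -5 (d(G) = 5/(-1) = 5*(-1) = -5)
X(J) = -5
-23*M(2) + X(2) = -23*7 - 5 = -161 - 5 = -166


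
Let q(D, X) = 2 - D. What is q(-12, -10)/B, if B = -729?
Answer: -14/729 ≈ -0.019204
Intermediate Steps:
q(-12, -10)/B = (2 - 1*(-12))/(-729) = (2 + 12)*(-1/729) = 14*(-1/729) = -14/729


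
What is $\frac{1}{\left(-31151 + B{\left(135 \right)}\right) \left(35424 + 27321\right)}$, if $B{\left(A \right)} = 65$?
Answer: $- \frac{1}{1950491070} \approx -5.1269 \cdot 10^{-10}$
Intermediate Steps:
$\frac{1}{\left(-31151 + B{\left(135 \right)}\right) \left(35424 + 27321\right)} = \frac{1}{\left(-31151 + 65\right) \left(35424 + 27321\right)} = \frac{1}{\left(-31086\right) 62745} = \frac{1}{-1950491070} = - \frac{1}{1950491070}$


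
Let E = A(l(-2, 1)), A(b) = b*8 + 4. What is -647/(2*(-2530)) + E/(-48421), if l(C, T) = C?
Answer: 31389107/245010260 ≈ 0.12811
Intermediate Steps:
A(b) = 4 + 8*b (A(b) = 8*b + 4 = 4 + 8*b)
E = -12 (E = 4 + 8*(-2) = 4 - 16 = -12)
-647/(2*(-2530)) + E/(-48421) = -647/(2*(-2530)) - 12/(-48421) = -647/(-5060) - 12*(-1/48421) = -647*(-1/5060) + 12/48421 = 647/5060 + 12/48421 = 31389107/245010260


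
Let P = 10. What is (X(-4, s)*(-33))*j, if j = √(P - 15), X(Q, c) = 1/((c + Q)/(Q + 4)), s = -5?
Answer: 0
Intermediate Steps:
X(Q, c) = (4 + Q)/(Q + c) (X(Q, c) = 1/((Q + c)/(4 + Q)) = (4 + Q)/(Q + c))
j = I*√5 (j = √(10 - 15) = √(-5) = I*√5 ≈ 2.2361*I)
(X(-4, s)*(-33))*j = (((4 - 4)/(-4 - 5))*(-33))*(I*√5) = ((0/(-9))*(-33))*(I*√5) = (-⅑*0*(-33))*(I*√5) = (0*(-33))*(I*√5) = 0*(I*√5) = 0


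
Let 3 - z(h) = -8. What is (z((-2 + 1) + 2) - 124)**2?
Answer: 12769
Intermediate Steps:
z(h) = 11 (z(h) = 3 - 1*(-8) = 3 + 8 = 11)
(z((-2 + 1) + 2) - 124)**2 = (11 - 124)**2 = (-113)**2 = 12769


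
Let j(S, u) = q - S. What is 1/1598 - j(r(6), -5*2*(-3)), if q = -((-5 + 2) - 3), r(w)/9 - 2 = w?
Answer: 105469/1598 ≈ 66.001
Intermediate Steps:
r(w) = 18 + 9*w
q = 6 (q = -(-3 - 3) = -1*(-6) = 6)
j(S, u) = 6 - S
1/1598 - j(r(6), -5*2*(-3)) = 1/1598 - (6 - (18 + 9*6)) = 1/1598 - (6 - (18 + 54)) = 1/1598 - (6 - 1*72) = 1/1598 - (6 - 72) = 1/1598 - 1*(-66) = 1/1598 + 66 = 105469/1598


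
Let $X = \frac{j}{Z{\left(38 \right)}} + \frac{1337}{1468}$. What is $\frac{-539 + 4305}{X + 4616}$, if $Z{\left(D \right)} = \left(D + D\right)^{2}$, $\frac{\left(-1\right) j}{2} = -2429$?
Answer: $\frac{3991568336}{4894336693} \approx 0.81555$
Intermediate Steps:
$j = 4858$ ($j = \left(-2\right) \left(-2429\right) = 4858$)
$Z{\left(D \right)} = 4 D^{2}$ ($Z{\left(D \right)} = \left(2 D\right)^{2} = 4 D^{2}$)
$X = \frac{1856757}{1059896}$ ($X = \frac{4858}{4 \cdot 38^{2}} + \frac{1337}{1468} = \frac{4858}{4 \cdot 1444} + 1337 \cdot \frac{1}{1468} = \frac{4858}{5776} + \frac{1337}{1468} = 4858 \cdot \frac{1}{5776} + \frac{1337}{1468} = \frac{2429}{2888} + \frac{1337}{1468} = \frac{1856757}{1059896} \approx 1.7518$)
$\frac{-539 + 4305}{X + 4616} = \frac{-539 + 4305}{\frac{1856757}{1059896} + 4616} = \frac{3766}{\frac{4894336693}{1059896}} = 3766 \cdot \frac{1059896}{4894336693} = \frac{3991568336}{4894336693}$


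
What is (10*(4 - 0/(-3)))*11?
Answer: 440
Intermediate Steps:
(10*(4 - 0/(-3)))*11 = (10*(4 - 0*(-1)/3))*11 = (10*(4 - 1*0))*11 = (10*(4 + 0))*11 = (10*4)*11 = 40*11 = 440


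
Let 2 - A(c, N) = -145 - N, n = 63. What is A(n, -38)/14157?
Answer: 109/14157 ≈ 0.0076994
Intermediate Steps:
A(c, N) = 147 + N (A(c, N) = 2 - (-145 - N) = 2 + (145 + N) = 147 + N)
A(n, -38)/14157 = (147 - 38)/14157 = 109*(1/14157) = 109/14157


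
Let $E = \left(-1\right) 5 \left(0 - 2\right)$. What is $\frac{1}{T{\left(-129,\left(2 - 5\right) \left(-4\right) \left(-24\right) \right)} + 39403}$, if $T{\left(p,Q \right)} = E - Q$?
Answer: $\frac{1}{39701} \approx 2.5188 \cdot 10^{-5}$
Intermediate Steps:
$E = 10$ ($E = \left(-5\right) \left(-2\right) = 10$)
$T{\left(p,Q \right)} = 10 - Q$
$\frac{1}{T{\left(-129,\left(2 - 5\right) \left(-4\right) \left(-24\right) \right)} + 39403} = \frac{1}{\left(10 - \left(2 - 5\right) \left(-4\right) \left(-24\right)\right) + 39403} = \frac{1}{\left(10 - \left(-3\right) \left(-4\right) \left(-24\right)\right) + 39403} = \frac{1}{\left(10 - 12 \left(-24\right)\right) + 39403} = \frac{1}{\left(10 - -288\right) + 39403} = \frac{1}{\left(10 + 288\right) + 39403} = \frac{1}{298 + 39403} = \frac{1}{39701}$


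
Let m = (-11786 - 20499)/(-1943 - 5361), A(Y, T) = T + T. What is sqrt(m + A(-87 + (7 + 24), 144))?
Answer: sqrt(32231722)/332 ≈ 17.100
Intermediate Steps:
A(Y, T) = 2*T
m = 2935/664 (m = -32285/(-7304) = -32285*(-1/7304) = 2935/664 ≈ 4.4202)
sqrt(m + A(-87 + (7 + 24), 144)) = sqrt(2935/664 + 2*144) = sqrt(2935/664 + 288) = sqrt(194167/664) = sqrt(32231722)/332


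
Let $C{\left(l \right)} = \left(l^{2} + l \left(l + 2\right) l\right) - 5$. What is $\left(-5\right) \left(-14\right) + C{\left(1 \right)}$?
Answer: $69$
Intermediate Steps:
$C{\left(l \right)} = -5 + l^{2} + l^{2} \left(2 + l\right)$ ($C{\left(l \right)} = \left(l^{2} + l \left(2 + l\right) l\right) - 5 = \left(l^{2} + l^{2} \left(2 + l\right)\right) - 5 = -5 + l^{2} + l^{2} \left(2 + l\right)$)
$\left(-5\right) \left(-14\right) + C{\left(1 \right)} = \left(-5\right) \left(-14\right) + \left(-5 + 1^{3} + 3 \cdot 1^{2}\right) = 70 + \left(-5 + 1 + 3 \cdot 1\right) = 70 + \left(-5 + 1 + 3\right) = 70 - 1 = 69$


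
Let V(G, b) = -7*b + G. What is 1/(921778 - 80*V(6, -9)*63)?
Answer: 1/574018 ≈ 1.7421e-6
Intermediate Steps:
V(G, b) = G - 7*b
1/(921778 - 80*V(6, -9)*63) = 1/(921778 - 80*(6 - 7*(-9))*63) = 1/(921778 - 80*(6 + 63)*63) = 1/(921778 - 80*69*63) = 1/(921778 - 5520*63) = 1/(921778 - 347760) = 1/574018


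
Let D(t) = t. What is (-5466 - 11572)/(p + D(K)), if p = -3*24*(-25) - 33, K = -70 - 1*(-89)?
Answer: -8519/893 ≈ -9.5397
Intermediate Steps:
K = 19 (K = -70 + 89 = 19)
p = 1767 (p = -72*(-25) - 33 = 1800 - 33 = 1767)
(-5466 - 11572)/(p + D(K)) = (-5466 - 11572)/(1767 + 19) = -17038/1786 = -17038*1/1786 = -8519/893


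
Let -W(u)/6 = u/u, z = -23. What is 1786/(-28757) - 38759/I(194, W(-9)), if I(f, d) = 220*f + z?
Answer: -1190777965/1226687349 ≈ -0.97073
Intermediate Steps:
W(u) = -6 (W(u) = -6*u/u = -6*1 = -6)
I(f, d) = -23 + 220*f (I(f, d) = 220*f - 23 = -23 + 220*f)
1786/(-28757) - 38759/I(194, W(-9)) = 1786/(-28757) - 38759/(-23 + 220*194) = 1786*(-1/28757) - 38759/(-23 + 42680) = -1786/28757 - 38759/42657 = -1190777965/1226687349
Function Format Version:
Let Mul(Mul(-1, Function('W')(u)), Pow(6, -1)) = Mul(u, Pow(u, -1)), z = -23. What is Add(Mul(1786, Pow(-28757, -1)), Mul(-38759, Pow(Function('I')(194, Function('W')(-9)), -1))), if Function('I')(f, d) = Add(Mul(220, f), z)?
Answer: Rational(-1190777965, 1226687349) ≈ -0.97073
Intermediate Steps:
Function('W')(u) = -6 (Function('W')(u) = Mul(-6, Mul(u, Pow(u, -1))) = Mul(-6, 1) = -6)
Function('I')(f, d) = Add(-23, Mul(220, f)) (Function('I')(f, d) = Add(Mul(220, f), -23) = Add(-23, Mul(220, f)))
Add(Mul(1786, Pow(-28757, -1)), Mul(-38759, Pow(Function('I')(194, Function('W')(-9)), -1))) = Add(Mul(1786, Pow(-28757, -1)), Mul(-38759, Pow(Add(-23, Mul(220, 194)), -1))) = Add(Mul(1786, Rational(-1, 28757)), Mul(-38759, Pow(Add(-23, 42680), -1))) = Add(Rational(-1786, 28757), Mul(-38759, Pow(42657, -1))) = Add(Rational(-1786, 28757), Mul(-38759, Rational(1, 42657))) = Add(Rational(-1786, 28757), Rational(-38759, 42657)) = Rational(-1190777965, 1226687349)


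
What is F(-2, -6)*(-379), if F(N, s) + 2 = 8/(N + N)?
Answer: 1516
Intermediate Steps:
F(N, s) = -2 + 4/N (F(N, s) = -2 + 8/(N + N) = -2 + 8/((2*N)) = -2 + 8*(1/(2*N)) = -2 + 4/N)
F(-2, -6)*(-379) = (-2 + 4/(-2))*(-379) = (-2 + 4*(-½))*(-379) = (-2 - 2)*(-379) = -4*(-379) = 1516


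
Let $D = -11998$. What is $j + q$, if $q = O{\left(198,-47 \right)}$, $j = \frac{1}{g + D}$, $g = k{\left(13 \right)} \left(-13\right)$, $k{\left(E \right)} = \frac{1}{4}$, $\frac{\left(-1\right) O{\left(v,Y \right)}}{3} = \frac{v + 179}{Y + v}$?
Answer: $- \frac{54294259}{7248755} \approx -7.4902$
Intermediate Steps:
$O{\left(v,Y \right)} = - \frac{3 \left(179 + v\right)}{Y + v}$ ($O{\left(v,Y \right)} = - 3 \frac{v + 179}{Y + v} = - 3 \frac{179 + v}{Y + v} = - \frac{3 \left(179 + v\right)}{Y + v}$)
$k{\left(E \right)} = \frac{1}{4}$
$g = - \frac{13}{4}$ ($g = \frac{1}{4} \left(-13\right) = - \frac{13}{4} \approx -3.25$)
$j = - \frac{4}{48005}$ ($j = \frac{1}{- \frac{13}{4} - 11998} = \frac{1}{- \frac{48005}{4}} = - \frac{4}{48005} \approx -8.3325 \cdot 10^{-5}$)
$q = - \frac{1131}{151}$ ($q = \frac{3 \left(-179 - 198\right)}{-47 + 198} = \frac{3 \left(-179 - 198\right)}{151} = 3 \cdot \frac{1}{151} \left(-377\right) = - \frac{1131}{151} \approx -7.4901$)
$j + q = - \frac{4}{48005} - \frac{1131}{151} = - \frac{54294259}{7248755}$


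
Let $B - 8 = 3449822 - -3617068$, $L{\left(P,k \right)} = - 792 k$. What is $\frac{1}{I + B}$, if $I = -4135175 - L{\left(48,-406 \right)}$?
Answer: $\frac{1}{2610171} \approx 3.8312 \cdot 10^{-7}$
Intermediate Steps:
$I = -4456727$ ($I = -4135175 - \left(-792\right) \left(-406\right) = -4135175 - 321552 = -4456727$)
$B = 7066898$ ($B = 8 + \left(3449822 - -3617068\right) = 8 + \left(3449822 + 3617068\right) = 8 + 7066890 = 7066898$)
$\frac{1}{I + B} = \frac{1}{-4456727 + 7066898} = \frac{1}{2610171}$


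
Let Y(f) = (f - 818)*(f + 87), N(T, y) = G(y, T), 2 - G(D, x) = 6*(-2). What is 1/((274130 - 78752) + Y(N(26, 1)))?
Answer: 1/114174 ≈ 8.7586e-6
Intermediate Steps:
G(D, x) = 14 (G(D, x) = 2 - 6*(-2) = 2 - 1*(-12) = 2 + 12 = 14)
N(T, y) = 14
Y(f) = (-818 + f)*(87 + f)
1/((274130 - 78752) + Y(N(26, 1))) = 1/((274130 - 78752) + (-71166 + 14**2 - 731*14)) = 1/(195378 + (-71166 + 196 - 10234)) = 1/(195378 - 81204) = 1/114174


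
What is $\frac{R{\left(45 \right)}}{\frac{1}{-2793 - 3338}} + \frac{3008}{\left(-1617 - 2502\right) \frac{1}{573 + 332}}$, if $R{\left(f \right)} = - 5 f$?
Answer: $\frac{5679335285}{4119} \approx 1.3788 \cdot 10^{6}$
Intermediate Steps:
$\frac{R{\left(45 \right)}}{\frac{1}{-2793 - 3338}} + \frac{3008}{\left(-1617 - 2502\right) \frac{1}{573 + 332}} = \frac{\left(-5\right) 45}{\frac{1}{-2793 - 3338}} + \frac{3008}{\left(-1617 - 2502\right) \frac{1}{573 + 332}} = - \frac{225}{\frac{1}{-6131}} + \frac{3008}{\left(-4119\right) \frac{1}{905}} = - \frac{225}{- \frac{1}{6131}} + \frac{3008}{\left(-4119\right) \frac{1}{905}} = \left(-225\right) \left(-6131\right) + \frac{3008}{- \frac{4119}{905}} = 1379475 + 3008 \left(- \frac{905}{4119}\right) = 1379475 - \frac{2722240}{4119} = \frac{5679335285}{4119}$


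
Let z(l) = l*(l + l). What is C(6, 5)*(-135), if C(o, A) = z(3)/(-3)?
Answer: 810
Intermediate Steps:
z(l) = 2*l**2 (z(l) = l*(2*l) = 2*l**2)
C(o, A) = -6 (C(o, A) = (2*3**2)/(-3) = (2*9)*(-1/3) = 18*(-1/3) = -6)
C(6, 5)*(-135) = -6*(-135) = 810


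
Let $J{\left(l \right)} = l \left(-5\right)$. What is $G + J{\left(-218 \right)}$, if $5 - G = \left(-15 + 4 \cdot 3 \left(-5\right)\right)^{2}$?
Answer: $-4530$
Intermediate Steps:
$J{\left(l \right)} = - 5 l$
$G = -5620$ ($G = 5 - \left(-15 + 4 \cdot 3 \left(-5\right)\right)^{2} = 5 - \left(-15 + 12 \left(-5\right)\right)^{2} = 5 - \left(-15 - 60\right)^{2} = 5 - \left(-75\right)^{2} = 5 - 5625 = -5620$)
$G + J{\left(-218 \right)} = -5620 - -1090 = -5620 + 1090 = -4530$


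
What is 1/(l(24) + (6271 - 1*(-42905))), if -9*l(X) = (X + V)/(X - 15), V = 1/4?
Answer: 324/15932927 ≈ 2.0335e-5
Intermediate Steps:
V = ¼ ≈ 0.25000
l(X) = -(¼ + X)/(9*(-15 + X)) (l(X) = -(X + ¼)/(9*(X - 15)) = -(¼ + X)/(9*(-15 + X)))
1/(l(24) + (6271 - 1*(-42905))) = 1/((-1 - 4*24)/(36*(-15 + 24)) + (6271 - 1*(-42905))) = 1/((1/36)*(-1 - 96)/9 + (6271 + 42905)) = 1/((1/36)*(⅑)*(-97) + 49176) = 1/(-97/324 + 49176) = 1/(15932927/324) = 324/15932927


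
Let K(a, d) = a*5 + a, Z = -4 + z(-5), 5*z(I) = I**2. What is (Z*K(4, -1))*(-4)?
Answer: -96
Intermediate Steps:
z(I) = I**2/5
Z = 1 (Z = -4 + (1/5)*(-5)**2 = -4 + (1/5)*25 = -4 + 5 = 1)
K(a, d) = 6*a (K(a, d) = 5*a + a = 6*a)
(Z*K(4, -1))*(-4) = (1*(6*4))*(-4) = (1*24)*(-4) = 24*(-4) = -96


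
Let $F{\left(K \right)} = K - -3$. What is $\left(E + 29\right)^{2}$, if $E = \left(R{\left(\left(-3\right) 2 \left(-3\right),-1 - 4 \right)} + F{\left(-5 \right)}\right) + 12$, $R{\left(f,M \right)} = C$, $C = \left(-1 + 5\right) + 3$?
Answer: $2116$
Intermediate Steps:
$C = 7$ ($C = 4 + 3 = 7$)
$F{\left(K \right)} = 3 + K$ ($F{\left(K \right)} = K + 3 = 3 + K$)
$R{\left(f,M \right)} = 7$
$E = 17$ ($E = \left(7 + \left(3 - 5\right)\right) + 12 = \left(7 - 2\right) + 12 = 5 + 12 = 17$)
$\left(E + 29\right)^{2} = \left(17 + 29\right)^{2} = 46^{2} = 2116$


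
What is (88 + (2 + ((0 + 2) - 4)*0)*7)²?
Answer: 10404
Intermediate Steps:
(88 + (2 + ((0 + 2) - 4)*0)*7)² = (88 + (2 + (2 - 4)*0)*7)² = (88 + (2 - 2*0)*7)² = (88 + (2 + 0)*7)² = (88 + 2*7)² = (88 + 14)² = 102² = 10404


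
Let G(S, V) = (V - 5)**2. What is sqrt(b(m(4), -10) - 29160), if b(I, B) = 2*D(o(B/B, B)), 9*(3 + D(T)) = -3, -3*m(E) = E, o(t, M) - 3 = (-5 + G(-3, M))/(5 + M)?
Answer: 50*I*sqrt(105)/3 ≈ 170.78*I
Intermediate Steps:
G(S, V) = (-5 + V)**2
o(t, M) = 3 + (-5 + (-5 + M)**2)/(5 + M)
m(E) = -E/3
D(T) = -10/3 (D(T) = -3 + (1/9)*(-3) = -3 - 1/3 = -10/3)
b(I, B) = -20/3 (b(I, B) = 2*(-10/3) = -20/3)
sqrt(b(m(4), -10) - 29160) = sqrt(-20/3 - 29160) = sqrt(-87500/3) = 50*I*sqrt(105)/3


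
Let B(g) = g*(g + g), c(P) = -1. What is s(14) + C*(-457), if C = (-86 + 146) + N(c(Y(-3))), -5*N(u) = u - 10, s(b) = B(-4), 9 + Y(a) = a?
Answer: -141967/5 ≈ -28393.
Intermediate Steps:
Y(a) = -9 + a
B(g) = 2*g² (B(g) = g*(2*g) = 2*g²)
s(b) = 32 (s(b) = 2*(-4)² = 2*16 = 32)
N(u) = 2 - u/5 (N(u) = -(u - 10)/5 = -(-10 + u)/5 = 2 - u/5)
C = 311/5 (C = (-86 + 146) + (2 - ⅕*(-1)) = 60 + (2 + ⅕) = 60 + 11/5 = 311/5 ≈ 62.200)
s(14) + C*(-457) = 32 + (311/5)*(-457) = 32 - 142127/5 = -141967/5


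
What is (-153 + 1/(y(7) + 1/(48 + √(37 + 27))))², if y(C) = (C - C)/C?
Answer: 9409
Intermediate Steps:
y(C) = 0 (y(C) = 0/C = 0)
(-153 + 1/(y(7) + 1/(48 + √(37 + 27))))² = (-153 + 1/(0 + 1/(48 + √(37 + 27))))² = (-153 + 1/(0 + 1/(48 + √64)))² = (-153 + 1/(0 + 1/(48 + 8)))² = (-153 + 1/(0 + 1/56))² = (-153 + 1/(1/56))² = (-153 + 56)² = (-97)² = 9409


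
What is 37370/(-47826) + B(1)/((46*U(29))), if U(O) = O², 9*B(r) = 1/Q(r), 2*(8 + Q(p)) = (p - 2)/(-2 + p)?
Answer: -5421361982/6938237385 ≈ -0.78137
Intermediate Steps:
Q(p) = -15/2 (Q(p) = -8 + ((p - 2)/(-2 + p))/2 = -8 + ((-2 + p)/(-2 + p))/2 = -8 + (½)*1 = -8 + ½ = -15/2)
B(r) = -2/135 (B(r) = 1/(9*(-15/2)) = (⅑)*(-2/15) = -2/135)
37370/(-47826) + B(1)/((46*U(29))) = 37370/(-47826) - 2/(135*(46*29²)) = 37370*(-1/47826) - 2/(135*(46*841)) = -18685/23913 - 2/135/38686 = -18685/23913 - 2/135*1/38686 = -18685/23913 - 1/2611305 = -5421361982/6938237385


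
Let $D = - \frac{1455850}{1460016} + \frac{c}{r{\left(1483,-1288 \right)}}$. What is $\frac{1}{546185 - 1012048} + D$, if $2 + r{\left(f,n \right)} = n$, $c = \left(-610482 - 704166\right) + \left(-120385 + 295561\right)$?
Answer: $\frac{64513069323001603}{73117999134360} \approx 882.31$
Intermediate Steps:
$c = -1139472$ ($c = -1314648 + 175176 = -1139472$)
$r{\left(f,n \right)} = -2 + n$
$D = \frac{138480775421}{156951720}$ ($D = - \frac{1455850}{1460016} - \frac{1139472}{-2 - 1288} = \left(-1455850\right) \frac{1}{1460016} - \frac{1139472}{-1290} = - \frac{727925}{730008} - - \frac{189912}{215} = - \frac{727925}{730008} + \frac{189912}{215} = \frac{138480775421}{156951720} \approx 882.31$)
$\frac{1}{546185 - 1012048} + D = \frac{1}{546185 - 1012048} + \frac{138480775421}{156951720} = \frac{1}{-465863} + \frac{138480775421}{156951720} = - \frac{1}{465863} + \frac{138480775421}{156951720} = \frac{64513069323001603}{73117999134360}$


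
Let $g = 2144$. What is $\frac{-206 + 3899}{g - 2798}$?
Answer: $- \frac{1231}{218} \approx -5.6468$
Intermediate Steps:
$\frac{-206 + 3899}{g - 2798} = \frac{-206 + 3899}{2144 - 2798} = \frac{3693}{-654} = 3693 \left(- \frac{1}{654}\right) = - \frac{1231}{218}$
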